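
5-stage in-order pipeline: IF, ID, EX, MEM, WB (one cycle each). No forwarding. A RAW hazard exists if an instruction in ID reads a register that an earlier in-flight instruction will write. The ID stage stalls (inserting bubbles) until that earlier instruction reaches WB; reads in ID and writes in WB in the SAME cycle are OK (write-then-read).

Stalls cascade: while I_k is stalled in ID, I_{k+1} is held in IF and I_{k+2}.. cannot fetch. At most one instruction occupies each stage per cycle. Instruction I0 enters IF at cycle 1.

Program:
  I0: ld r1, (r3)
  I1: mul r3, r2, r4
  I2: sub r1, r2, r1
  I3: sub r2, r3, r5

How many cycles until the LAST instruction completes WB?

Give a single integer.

I0 ld r1 <- r3: IF@1 ID@2 stall=0 (-) EX@3 MEM@4 WB@5
I1 mul r3 <- r2,r4: IF@2 ID@3 stall=0 (-) EX@4 MEM@5 WB@6
I2 sub r1 <- r2,r1: IF@3 ID@4 stall=1 (RAW on I0.r1 (WB@5)) EX@6 MEM@7 WB@8
I3 sub r2 <- r3,r5: IF@4 ID@6 stall=0 (-) EX@7 MEM@8 WB@9

Answer: 9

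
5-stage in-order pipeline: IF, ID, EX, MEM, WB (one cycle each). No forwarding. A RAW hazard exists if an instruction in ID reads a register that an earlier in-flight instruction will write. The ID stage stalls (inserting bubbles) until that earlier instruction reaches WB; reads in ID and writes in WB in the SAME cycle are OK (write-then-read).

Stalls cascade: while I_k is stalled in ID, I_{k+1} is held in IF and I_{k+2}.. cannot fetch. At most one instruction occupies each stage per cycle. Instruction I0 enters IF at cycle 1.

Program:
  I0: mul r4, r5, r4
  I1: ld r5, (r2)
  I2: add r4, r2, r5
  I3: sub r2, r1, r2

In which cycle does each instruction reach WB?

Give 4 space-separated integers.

Answer: 5 6 9 10

Derivation:
I0 mul r4 <- r5,r4: IF@1 ID@2 stall=0 (-) EX@3 MEM@4 WB@5
I1 ld r5 <- r2: IF@2 ID@3 stall=0 (-) EX@4 MEM@5 WB@6
I2 add r4 <- r2,r5: IF@3 ID@4 stall=2 (RAW on I1.r5 (WB@6)) EX@7 MEM@8 WB@9
I3 sub r2 <- r1,r2: IF@4 ID@7 stall=0 (-) EX@8 MEM@9 WB@10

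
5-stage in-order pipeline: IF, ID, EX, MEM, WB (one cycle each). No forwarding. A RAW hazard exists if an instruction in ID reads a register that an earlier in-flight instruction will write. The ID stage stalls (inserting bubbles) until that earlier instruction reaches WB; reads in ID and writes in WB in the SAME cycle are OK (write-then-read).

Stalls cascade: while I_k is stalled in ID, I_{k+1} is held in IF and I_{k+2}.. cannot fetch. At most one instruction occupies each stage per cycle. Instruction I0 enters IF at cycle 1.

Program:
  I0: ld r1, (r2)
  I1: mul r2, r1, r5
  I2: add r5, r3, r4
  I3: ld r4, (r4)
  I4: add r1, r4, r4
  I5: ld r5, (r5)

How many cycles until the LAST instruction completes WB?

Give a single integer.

Answer: 14

Derivation:
I0 ld r1 <- r2: IF@1 ID@2 stall=0 (-) EX@3 MEM@4 WB@5
I1 mul r2 <- r1,r5: IF@2 ID@3 stall=2 (RAW on I0.r1 (WB@5)) EX@6 MEM@7 WB@8
I2 add r5 <- r3,r4: IF@3 ID@6 stall=0 (-) EX@7 MEM@8 WB@9
I3 ld r4 <- r4: IF@6 ID@7 stall=0 (-) EX@8 MEM@9 WB@10
I4 add r1 <- r4,r4: IF@7 ID@8 stall=2 (RAW on I3.r4 (WB@10)) EX@11 MEM@12 WB@13
I5 ld r5 <- r5: IF@8 ID@11 stall=0 (-) EX@12 MEM@13 WB@14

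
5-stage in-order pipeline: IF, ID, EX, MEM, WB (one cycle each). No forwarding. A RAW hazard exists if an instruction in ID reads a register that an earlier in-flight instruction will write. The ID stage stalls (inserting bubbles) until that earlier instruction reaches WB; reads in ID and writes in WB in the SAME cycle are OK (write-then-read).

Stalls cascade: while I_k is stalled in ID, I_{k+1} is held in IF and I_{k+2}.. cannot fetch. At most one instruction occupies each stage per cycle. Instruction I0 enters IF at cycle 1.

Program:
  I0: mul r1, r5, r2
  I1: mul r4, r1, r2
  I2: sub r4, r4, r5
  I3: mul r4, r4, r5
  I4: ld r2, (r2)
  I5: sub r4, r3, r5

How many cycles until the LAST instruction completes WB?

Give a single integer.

Answer: 16

Derivation:
I0 mul r1 <- r5,r2: IF@1 ID@2 stall=0 (-) EX@3 MEM@4 WB@5
I1 mul r4 <- r1,r2: IF@2 ID@3 stall=2 (RAW on I0.r1 (WB@5)) EX@6 MEM@7 WB@8
I2 sub r4 <- r4,r5: IF@3 ID@6 stall=2 (RAW on I1.r4 (WB@8)) EX@9 MEM@10 WB@11
I3 mul r4 <- r4,r5: IF@6 ID@9 stall=2 (RAW on I2.r4 (WB@11)) EX@12 MEM@13 WB@14
I4 ld r2 <- r2: IF@9 ID@12 stall=0 (-) EX@13 MEM@14 WB@15
I5 sub r4 <- r3,r5: IF@12 ID@13 stall=0 (-) EX@14 MEM@15 WB@16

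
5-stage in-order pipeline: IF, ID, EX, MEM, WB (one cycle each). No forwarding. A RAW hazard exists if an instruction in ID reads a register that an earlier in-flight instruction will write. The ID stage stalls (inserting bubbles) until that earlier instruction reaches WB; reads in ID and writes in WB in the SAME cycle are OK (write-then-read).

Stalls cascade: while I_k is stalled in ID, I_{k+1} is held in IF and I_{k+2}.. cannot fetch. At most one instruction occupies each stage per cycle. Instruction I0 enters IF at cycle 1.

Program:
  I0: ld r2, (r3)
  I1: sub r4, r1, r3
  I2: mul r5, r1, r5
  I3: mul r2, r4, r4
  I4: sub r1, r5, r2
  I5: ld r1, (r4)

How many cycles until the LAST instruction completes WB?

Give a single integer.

I0 ld r2 <- r3: IF@1 ID@2 stall=0 (-) EX@3 MEM@4 WB@5
I1 sub r4 <- r1,r3: IF@2 ID@3 stall=0 (-) EX@4 MEM@5 WB@6
I2 mul r5 <- r1,r5: IF@3 ID@4 stall=0 (-) EX@5 MEM@6 WB@7
I3 mul r2 <- r4,r4: IF@4 ID@5 stall=1 (RAW on I1.r4 (WB@6)) EX@7 MEM@8 WB@9
I4 sub r1 <- r5,r2: IF@5 ID@7 stall=2 (RAW on I3.r2 (WB@9)) EX@10 MEM@11 WB@12
I5 ld r1 <- r4: IF@7 ID@10 stall=0 (-) EX@11 MEM@12 WB@13

Answer: 13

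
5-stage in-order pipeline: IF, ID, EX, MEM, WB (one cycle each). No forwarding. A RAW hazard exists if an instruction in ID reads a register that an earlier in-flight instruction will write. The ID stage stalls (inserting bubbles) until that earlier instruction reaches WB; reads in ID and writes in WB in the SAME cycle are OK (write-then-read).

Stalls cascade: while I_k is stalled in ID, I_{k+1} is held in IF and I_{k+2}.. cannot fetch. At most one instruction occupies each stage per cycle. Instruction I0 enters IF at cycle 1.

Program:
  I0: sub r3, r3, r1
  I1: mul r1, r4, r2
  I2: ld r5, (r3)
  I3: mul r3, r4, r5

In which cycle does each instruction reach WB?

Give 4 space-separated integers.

I0 sub r3 <- r3,r1: IF@1 ID@2 stall=0 (-) EX@3 MEM@4 WB@5
I1 mul r1 <- r4,r2: IF@2 ID@3 stall=0 (-) EX@4 MEM@5 WB@6
I2 ld r5 <- r3: IF@3 ID@4 stall=1 (RAW on I0.r3 (WB@5)) EX@6 MEM@7 WB@8
I3 mul r3 <- r4,r5: IF@4 ID@6 stall=2 (RAW on I2.r5 (WB@8)) EX@9 MEM@10 WB@11

Answer: 5 6 8 11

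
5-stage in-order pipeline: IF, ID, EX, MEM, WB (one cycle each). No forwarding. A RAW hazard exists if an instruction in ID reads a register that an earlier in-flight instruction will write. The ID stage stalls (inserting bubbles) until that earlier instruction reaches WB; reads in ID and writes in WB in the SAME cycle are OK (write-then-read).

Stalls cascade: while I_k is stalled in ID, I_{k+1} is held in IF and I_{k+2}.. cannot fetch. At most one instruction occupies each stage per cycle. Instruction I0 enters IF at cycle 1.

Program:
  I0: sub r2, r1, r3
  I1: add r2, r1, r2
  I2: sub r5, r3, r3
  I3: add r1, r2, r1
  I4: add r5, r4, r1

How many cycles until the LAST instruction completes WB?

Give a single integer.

I0 sub r2 <- r1,r3: IF@1 ID@2 stall=0 (-) EX@3 MEM@4 WB@5
I1 add r2 <- r1,r2: IF@2 ID@3 stall=2 (RAW on I0.r2 (WB@5)) EX@6 MEM@7 WB@8
I2 sub r5 <- r3,r3: IF@3 ID@6 stall=0 (-) EX@7 MEM@8 WB@9
I3 add r1 <- r2,r1: IF@6 ID@7 stall=1 (RAW on I1.r2 (WB@8)) EX@9 MEM@10 WB@11
I4 add r5 <- r4,r1: IF@7 ID@9 stall=2 (RAW on I3.r1 (WB@11)) EX@12 MEM@13 WB@14

Answer: 14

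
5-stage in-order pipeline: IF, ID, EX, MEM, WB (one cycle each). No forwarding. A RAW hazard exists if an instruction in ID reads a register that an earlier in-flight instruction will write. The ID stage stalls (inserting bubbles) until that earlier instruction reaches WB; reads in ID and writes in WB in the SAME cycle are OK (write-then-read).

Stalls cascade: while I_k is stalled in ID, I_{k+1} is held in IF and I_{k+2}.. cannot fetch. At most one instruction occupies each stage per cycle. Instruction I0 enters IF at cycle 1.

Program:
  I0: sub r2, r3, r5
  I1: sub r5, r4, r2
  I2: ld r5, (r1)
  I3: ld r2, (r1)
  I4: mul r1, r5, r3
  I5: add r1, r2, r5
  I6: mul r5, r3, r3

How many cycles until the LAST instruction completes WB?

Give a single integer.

Answer: 14

Derivation:
I0 sub r2 <- r3,r5: IF@1 ID@2 stall=0 (-) EX@3 MEM@4 WB@5
I1 sub r5 <- r4,r2: IF@2 ID@3 stall=2 (RAW on I0.r2 (WB@5)) EX@6 MEM@7 WB@8
I2 ld r5 <- r1: IF@3 ID@6 stall=0 (-) EX@7 MEM@8 WB@9
I3 ld r2 <- r1: IF@6 ID@7 stall=0 (-) EX@8 MEM@9 WB@10
I4 mul r1 <- r5,r3: IF@7 ID@8 stall=1 (RAW on I2.r5 (WB@9)) EX@10 MEM@11 WB@12
I5 add r1 <- r2,r5: IF@8 ID@10 stall=0 (-) EX@11 MEM@12 WB@13
I6 mul r5 <- r3,r3: IF@10 ID@11 stall=0 (-) EX@12 MEM@13 WB@14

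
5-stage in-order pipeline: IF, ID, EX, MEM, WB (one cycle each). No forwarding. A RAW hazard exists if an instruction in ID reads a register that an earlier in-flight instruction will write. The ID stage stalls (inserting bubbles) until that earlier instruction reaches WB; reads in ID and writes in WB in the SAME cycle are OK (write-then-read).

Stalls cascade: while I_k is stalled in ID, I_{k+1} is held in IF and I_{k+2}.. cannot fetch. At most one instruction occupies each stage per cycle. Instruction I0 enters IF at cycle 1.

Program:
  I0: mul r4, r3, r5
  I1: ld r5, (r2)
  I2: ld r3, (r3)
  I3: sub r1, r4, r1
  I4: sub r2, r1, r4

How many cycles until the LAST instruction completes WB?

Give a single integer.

Answer: 11

Derivation:
I0 mul r4 <- r3,r5: IF@1 ID@2 stall=0 (-) EX@3 MEM@4 WB@5
I1 ld r5 <- r2: IF@2 ID@3 stall=0 (-) EX@4 MEM@5 WB@6
I2 ld r3 <- r3: IF@3 ID@4 stall=0 (-) EX@5 MEM@6 WB@7
I3 sub r1 <- r4,r1: IF@4 ID@5 stall=0 (-) EX@6 MEM@7 WB@8
I4 sub r2 <- r1,r4: IF@5 ID@6 stall=2 (RAW on I3.r1 (WB@8)) EX@9 MEM@10 WB@11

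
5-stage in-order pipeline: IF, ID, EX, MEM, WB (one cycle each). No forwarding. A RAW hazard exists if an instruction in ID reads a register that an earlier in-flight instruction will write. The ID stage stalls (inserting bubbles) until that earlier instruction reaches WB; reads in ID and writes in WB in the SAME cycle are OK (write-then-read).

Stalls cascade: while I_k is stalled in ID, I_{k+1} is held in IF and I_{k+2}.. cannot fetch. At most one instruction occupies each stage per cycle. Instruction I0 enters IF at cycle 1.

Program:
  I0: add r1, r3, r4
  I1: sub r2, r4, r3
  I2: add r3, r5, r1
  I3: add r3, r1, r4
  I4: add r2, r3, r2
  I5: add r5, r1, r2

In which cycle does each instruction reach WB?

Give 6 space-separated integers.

I0 add r1 <- r3,r4: IF@1 ID@2 stall=0 (-) EX@3 MEM@4 WB@5
I1 sub r2 <- r4,r3: IF@2 ID@3 stall=0 (-) EX@4 MEM@5 WB@6
I2 add r3 <- r5,r1: IF@3 ID@4 stall=1 (RAW on I0.r1 (WB@5)) EX@6 MEM@7 WB@8
I3 add r3 <- r1,r4: IF@4 ID@6 stall=0 (-) EX@7 MEM@8 WB@9
I4 add r2 <- r3,r2: IF@6 ID@7 stall=2 (RAW on I3.r3 (WB@9)) EX@10 MEM@11 WB@12
I5 add r5 <- r1,r2: IF@7 ID@10 stall=2 (RAW on I4.r2 (WB@12)) EX@13 MEM@14 WB@15

Answer: 5 6 8 9 12 15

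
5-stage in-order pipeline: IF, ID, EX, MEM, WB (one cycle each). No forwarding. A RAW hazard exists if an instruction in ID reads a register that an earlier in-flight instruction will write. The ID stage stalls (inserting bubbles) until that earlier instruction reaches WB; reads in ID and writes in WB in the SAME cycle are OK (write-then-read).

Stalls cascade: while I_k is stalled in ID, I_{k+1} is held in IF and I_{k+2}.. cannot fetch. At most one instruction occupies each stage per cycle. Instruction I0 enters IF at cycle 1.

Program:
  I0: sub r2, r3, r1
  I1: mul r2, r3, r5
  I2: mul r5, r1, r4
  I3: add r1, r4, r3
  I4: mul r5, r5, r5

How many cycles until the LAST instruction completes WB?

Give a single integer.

Answer: 10

Derivation:
I0 sub r2 <- r3,r1: IF@1 ID@2 stall=0 (-) EX@3 MEM@4 WB@5
I1 mul r2 <- r3,r5: IF@2 ID@3 stall=0 (-) EX@4 MEM@5 WB@6
I2 mul r5 <- r1,r4: IF@3 ID@4 stall=0 (-) EX@5 MEM@6 WB@7
I3 add r1 <- r4,r3: IF@4 ID@5 stall=0 (-) EX@6 MEM@7 WB@8
I4 mul r5 <- r5,r5: IF@5 ID@6 stall=1 (RAW on I2.r5 (WB@7)) EX@8 MEM@9 WB@10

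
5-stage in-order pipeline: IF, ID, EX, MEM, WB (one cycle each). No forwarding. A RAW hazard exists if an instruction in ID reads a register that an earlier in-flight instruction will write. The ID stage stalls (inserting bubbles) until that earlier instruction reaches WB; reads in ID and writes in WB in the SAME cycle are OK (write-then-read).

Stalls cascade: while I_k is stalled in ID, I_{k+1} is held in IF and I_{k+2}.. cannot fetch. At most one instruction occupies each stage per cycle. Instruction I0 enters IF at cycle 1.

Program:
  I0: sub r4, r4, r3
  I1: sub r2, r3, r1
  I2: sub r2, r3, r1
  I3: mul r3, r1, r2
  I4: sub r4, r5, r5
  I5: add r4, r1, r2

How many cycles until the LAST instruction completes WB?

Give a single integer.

Answer: 12

Derivation:
I0 sub r4 <- r4,r3: IF@1 ID@2 stall=0 (-) EX@3 MEM@4 WB@5
I1 sub r2 <- r3,r1: IF@2 ID@3 stall=0 (-) EX@4 MEM@5 WB@6
I2 sub r2 <- r3,r1: IF@3 ID@4 stall=0 (-) EX@5 MEM@6 WB@7
I3 mul r3 <- r1,r2: IF@4 ID@5 stall=2 (RAW on I2.r2 (WB@7)) EX@8 MEM@9 WB@10
I4 sub r4 <- r5,r5: IF@5 ID@8 stall=0 (-) EX@9 MEM@10 WB@11
I5 add r4 <- r1,r2: IF@8 ID@9 stall=0 (-) EX@10 MEM@11 WB@12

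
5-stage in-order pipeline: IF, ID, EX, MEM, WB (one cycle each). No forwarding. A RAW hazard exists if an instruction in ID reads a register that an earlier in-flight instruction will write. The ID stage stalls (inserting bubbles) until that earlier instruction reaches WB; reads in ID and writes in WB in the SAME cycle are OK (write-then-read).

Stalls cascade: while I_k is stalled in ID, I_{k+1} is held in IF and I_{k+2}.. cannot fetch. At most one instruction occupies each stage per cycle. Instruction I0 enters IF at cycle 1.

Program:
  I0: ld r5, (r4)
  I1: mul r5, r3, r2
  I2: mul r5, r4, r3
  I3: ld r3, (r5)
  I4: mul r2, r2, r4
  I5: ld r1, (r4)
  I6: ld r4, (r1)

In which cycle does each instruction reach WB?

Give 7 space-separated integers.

Answer: 5 6 7 10 11 12 15

Derivation:
I0 ld r5 <- r4: IF@1 ID@2 stall=0 (-) EX@3 MEM@4 WB@5
I1 mul r5 <- r3,r2: IF@2 ID@3 stall=0 (-) EX@4 MEM@5 WB@6
I2 mul r5 <- r4,r3: IF@3 ID@4 stall=0 (-) EX@5 MEM@6 WB@7
I3 ld r3 <- r5: IF@4 ID@5 stall=2 (RAW on I2.r5 (WB@7)) EX@8 MEM@9 WB@10
I4 mul r2 <- r2,r4: IF@5 ID@8 stall=0 (-) EX@9 MEM@10 WB@11
I5 ld r1 <- r4: IF@8 ID@9 stall=0 (-) EX@10 MEM@11 WB@12
I6 ld r4 <- r1: IF@9 ID@10 stall=2 (RAW on I5.r1 (WB@12)) EX@13 MEM@14 WB@15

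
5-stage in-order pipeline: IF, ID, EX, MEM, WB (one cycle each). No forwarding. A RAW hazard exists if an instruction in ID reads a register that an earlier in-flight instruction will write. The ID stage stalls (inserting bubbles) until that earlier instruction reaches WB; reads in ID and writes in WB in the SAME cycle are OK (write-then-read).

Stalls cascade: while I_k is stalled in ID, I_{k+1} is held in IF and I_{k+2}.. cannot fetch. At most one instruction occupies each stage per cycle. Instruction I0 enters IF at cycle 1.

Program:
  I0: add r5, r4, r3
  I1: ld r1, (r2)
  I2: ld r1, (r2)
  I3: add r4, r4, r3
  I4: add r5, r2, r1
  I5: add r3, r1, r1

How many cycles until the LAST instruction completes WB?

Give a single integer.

I0 add r5 <- r4,r3: IF@1 ID@2 stall=0 (-) EX@3 MEM@4 WB@5
I1 ld r1 <- r2: IF@2 ID@3 stall=0 (-) EX@4 MEM@5 WB@6
I2 ld r1 <- r2: IF@3 ID@4 stall=0 (-) EX@5 MEM@6 WB@7
I3 add r4 <- r4,r3: IF@4 ID@5 stall=0 (-) EX@6 MEM@7 WB@8
I4 add r5 <- r2,r1: IF@5 ID@6 stall=1 (RAW on I2.r1 (WB@7)) EX@8 MEM@9 WB@10
I5 add r3 <- r1,r1: IF@6 ID@8 stall=0 (-) EX@9 MEM@10 WB@11

Answer: 11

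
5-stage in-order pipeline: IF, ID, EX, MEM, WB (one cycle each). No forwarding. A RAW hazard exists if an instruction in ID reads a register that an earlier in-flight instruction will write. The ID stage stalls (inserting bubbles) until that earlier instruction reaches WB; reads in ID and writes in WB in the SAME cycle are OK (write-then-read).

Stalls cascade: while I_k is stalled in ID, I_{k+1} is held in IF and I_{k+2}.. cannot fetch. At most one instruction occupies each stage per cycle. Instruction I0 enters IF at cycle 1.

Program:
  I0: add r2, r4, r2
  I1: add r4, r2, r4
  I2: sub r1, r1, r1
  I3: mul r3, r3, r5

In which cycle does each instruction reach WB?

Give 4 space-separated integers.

I0 add r2 <- r4,r2: IF@1 ID@2 stall=0 (-) EX@3 MEM@4 WB@5
I1 add r4 <- r2,r4: IF@2 ID@3 stall=2 (RAW on I0.r2 (WB@5)) EX@6 MEM@7 WB@8
I2 sub r1 <- r1,r1: IF@3 ID@6 stall=0 (-) EX@7 MEM@8 WB@9
I3 mul r3 <- r3,r5: IF@6 ID@7 stall=0 (-) EX@8 MEM@9 WB@10

Answer: 5 8 9 10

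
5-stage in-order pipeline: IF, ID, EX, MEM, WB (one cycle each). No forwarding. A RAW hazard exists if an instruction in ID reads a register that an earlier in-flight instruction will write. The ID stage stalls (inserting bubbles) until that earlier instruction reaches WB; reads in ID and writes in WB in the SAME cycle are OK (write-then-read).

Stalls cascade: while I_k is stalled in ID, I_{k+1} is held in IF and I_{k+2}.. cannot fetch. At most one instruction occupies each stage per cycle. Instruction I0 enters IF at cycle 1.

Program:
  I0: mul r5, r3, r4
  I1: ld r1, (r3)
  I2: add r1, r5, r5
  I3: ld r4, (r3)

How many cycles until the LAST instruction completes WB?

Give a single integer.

I0 mul r5 <- r3,r4: IF@1 ID@2 stall=0 (-) EX@3 MEM@4 WB@5
I1 ld r1 <- r3: IF@2 ID@3 stall=0 (-) EX@4 MEM@5 WB@6
I2 add r1 <- r5,r5: IF@3 ID@4 stall=1 (RAW on I0.r5 (WB@5)) EX@6 MEM@7 WB@8
I3 ld r4 <- r3: IF@4 ID@6 stall=0 (-) EX@7 MEM@8 WB@9

Answer: 9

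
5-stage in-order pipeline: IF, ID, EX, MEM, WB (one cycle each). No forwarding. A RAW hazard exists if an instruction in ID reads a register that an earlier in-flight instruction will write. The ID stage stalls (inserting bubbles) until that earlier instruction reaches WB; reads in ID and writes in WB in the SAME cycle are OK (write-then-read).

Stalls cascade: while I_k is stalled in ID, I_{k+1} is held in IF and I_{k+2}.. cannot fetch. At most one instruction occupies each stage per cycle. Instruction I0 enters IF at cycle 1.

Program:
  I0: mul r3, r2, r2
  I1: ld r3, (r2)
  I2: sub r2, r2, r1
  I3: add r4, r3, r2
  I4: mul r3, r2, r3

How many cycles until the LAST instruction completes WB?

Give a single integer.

Answer: 11

Derivation:
I0 mul r3 <- r2,r2: IF@1 ID@2 stall=0 (-) EX@3 MEM@4 WB@5
I1 ld r3 <- r2: IF@2 ID@3 stall=0 (-) EX@4 MEM@5 WB@6
I2 sub r2 <- r2,r1: IF@3 ID@4 stall=0 (-) EX@5 MEM@6 WB@7
I3 add r4 <- r3,r2: IF@4 ID@5 stall=2 (RAW on I2.r2 (WB@7)) EX@8 MEM@9 WB@10
I4 mul r3 <- r2,r3: IF@5 ID@8 stall=0 (-) EX@9 MEM@10 WB@11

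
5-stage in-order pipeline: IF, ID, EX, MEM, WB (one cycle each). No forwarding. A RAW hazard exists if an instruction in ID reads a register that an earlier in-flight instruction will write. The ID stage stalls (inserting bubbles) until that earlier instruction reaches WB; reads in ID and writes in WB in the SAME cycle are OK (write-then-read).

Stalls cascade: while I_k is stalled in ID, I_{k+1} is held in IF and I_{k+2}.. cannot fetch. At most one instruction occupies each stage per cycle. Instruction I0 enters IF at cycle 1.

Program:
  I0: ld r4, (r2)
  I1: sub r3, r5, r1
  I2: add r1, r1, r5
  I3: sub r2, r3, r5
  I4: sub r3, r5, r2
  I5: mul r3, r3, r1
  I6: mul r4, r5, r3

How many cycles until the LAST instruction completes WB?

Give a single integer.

Answer: 18

Derivation:
I0 ld r4 <- r2: IF@1 ID@2 stall=0 (-) EX@3 MEM@4 WB@5
I1 sub r3 <- r5,r1: IF@2 ID@3 stall=0 (-) EX@4 MEM@5 WB@6
I2 add r1 <- r1,r5: IF@3 ID@4 stall=0 (-) EX@5 MEM@6 WB@7
I3 sub r2 <- r3,r5: IF@4 ID@5 stall=1 (RAW on I1.r3 (WB@6)) EX@7 MEM@8 WB@9
I4 sub r3 <- r5,r2: IF@5 ID@7 stall=2 (RAW on I3.r2 (WB@9)) EX@10 MEM@11 WB@12
I5 mul r3 <- r3,r1: IF@7 ID@10 stall=2 (RAW on I4.r3 (WB@12)) EX@13 MEM@14 WB@15
I6 mul r4 <- r5,r3: IF@10 ID@13 stall=2 (RAW on I5.r3 (WB@15)) EX@16 MEM@17 WB@18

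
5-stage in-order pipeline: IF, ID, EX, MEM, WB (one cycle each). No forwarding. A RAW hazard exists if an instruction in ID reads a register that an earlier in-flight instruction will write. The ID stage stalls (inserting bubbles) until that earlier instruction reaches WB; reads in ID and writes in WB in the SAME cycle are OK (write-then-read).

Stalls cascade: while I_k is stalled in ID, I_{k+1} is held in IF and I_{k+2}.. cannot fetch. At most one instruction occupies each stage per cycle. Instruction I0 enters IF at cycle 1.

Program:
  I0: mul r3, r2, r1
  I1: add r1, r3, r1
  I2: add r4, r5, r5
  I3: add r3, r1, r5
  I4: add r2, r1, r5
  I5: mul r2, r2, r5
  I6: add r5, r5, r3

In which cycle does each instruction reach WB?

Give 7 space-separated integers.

I0 mul r3 <- r2,r1: IF@1 ID@2 stall=0 (-) EX@3 MEM@4 WB@5
I1 add r1 <- r3,r1: IF@2 ID@3 stall=2 (RAW on I0.r3 (WB@5)) EX@6 MEM@7 WB@8
I2 add r4 <- r5,r5: IF@3 ID@6 stall=0 (-) EX@7 MEM@8 WB@9
I3 add r3 <- r1,r5: IF@6 ID@7 stall=1 (RAW on I1.r1 (WB@8)) EX@9 MEM@10 WB@11
I4 add r2 <- r1,r5: IF@7 ID@9 stall=0 (-) EX@10 MEM@11 WB@12
I5 mul r2 <- r2,r5: IF@9 ID@10 stall=2 (RAW on I4.r2 (WB@12)) EX@13 MEM@14 WB@15
I6 add r5 <- r5,r3: IF@10 ID@13 stall=0 (-) EX@14 MEM@15 WB@16

Answer: 5 8 9 11 12 15 16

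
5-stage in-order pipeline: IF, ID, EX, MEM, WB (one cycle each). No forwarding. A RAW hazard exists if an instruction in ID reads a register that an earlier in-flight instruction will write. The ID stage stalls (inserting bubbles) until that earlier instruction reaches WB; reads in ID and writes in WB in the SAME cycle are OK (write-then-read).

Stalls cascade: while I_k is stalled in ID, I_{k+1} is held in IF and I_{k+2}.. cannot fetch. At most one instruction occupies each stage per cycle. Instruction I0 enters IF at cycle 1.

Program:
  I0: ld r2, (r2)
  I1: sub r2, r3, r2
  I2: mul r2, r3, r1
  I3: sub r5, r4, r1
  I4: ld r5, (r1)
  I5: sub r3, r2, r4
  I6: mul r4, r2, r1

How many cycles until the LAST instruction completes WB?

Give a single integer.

I0 ld r2 <- r2: IF@1 ID@2 stall=0 (-) EX@3 MEM@4 WB@5
I1 sub r2 <- r3,r2: IF@2 ID@3 stall=2 (RAW on I0.r2 (WB@5)) EX@6 MEM@7 WB@8
I2 mul r2 <- r3,r1: IF@3 ID@6 stall=0 (-) EX@7 MEM@8 WB@9
I3 sub r5 <- r4,r1: IF@6 ID@7 stall=0 (-) EX@8 MEM@9 WB@10
I4 ld r5 <- r1: IF@7 ID@8 stall=0 (-) EX@9 MEM@10 WB@11
I5 sub r3 <- r2,r4: IF@8 ID@9 stall=0 (-) EX@10 MEM@11 WB@12
I6 mul r4 <- r2,r1: IF@9 ID@10 stall=0 (-) EX@11 MEM@12 WB@13

Answer: 13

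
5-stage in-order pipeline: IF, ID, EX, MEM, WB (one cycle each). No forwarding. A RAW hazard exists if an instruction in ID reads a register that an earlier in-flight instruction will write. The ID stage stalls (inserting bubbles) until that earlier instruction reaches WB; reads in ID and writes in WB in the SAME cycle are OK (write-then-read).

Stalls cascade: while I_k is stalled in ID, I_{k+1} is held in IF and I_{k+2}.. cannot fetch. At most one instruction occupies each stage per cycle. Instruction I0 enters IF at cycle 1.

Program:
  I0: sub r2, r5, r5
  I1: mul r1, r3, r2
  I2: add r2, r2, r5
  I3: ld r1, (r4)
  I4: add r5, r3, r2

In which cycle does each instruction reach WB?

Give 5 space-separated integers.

I0 sub r2 <- r5,r5: IF@1 ID@2 stall=0 (-) EX@3 MEM@4 WB@5
I1 mul r1 <- r3,r2: IF@2 ID@3 stall=2 (RAW on I0.r2 (WB@5)) EX@6 MEM@7 WB@8
I2 add r2 <- r2,r5: IF@3 ID@6 stall=0 (-) EX@7 MEM@8 WB@9
I3 ld r1 <- r4: IF@6 ID@7 stall=0 (-) EX@8 MEM@9 WB@10
I4 add r5 <- r3,r2: IF@7 ID@8 stall=1 (RAW on I2.r2 (WB@9)) EX@10 MEM@11 WB@12

Answer: 5 8 9 10 12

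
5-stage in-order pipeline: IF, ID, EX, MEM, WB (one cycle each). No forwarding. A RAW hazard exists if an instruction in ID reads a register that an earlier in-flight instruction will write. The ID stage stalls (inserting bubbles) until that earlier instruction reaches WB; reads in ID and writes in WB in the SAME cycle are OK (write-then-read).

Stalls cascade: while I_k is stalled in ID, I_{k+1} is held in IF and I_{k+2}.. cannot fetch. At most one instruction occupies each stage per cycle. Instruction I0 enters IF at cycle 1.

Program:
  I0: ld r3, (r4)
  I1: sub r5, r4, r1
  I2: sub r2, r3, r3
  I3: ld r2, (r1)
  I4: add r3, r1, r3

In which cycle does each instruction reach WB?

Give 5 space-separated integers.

Answer: 5 6 8 9 10

Derivation:
I0 ld r3 <- r4: IF@1 ID@2 stall=0 (-) EX@3 MEM@4 WB@5
I1 sub r5 <- r4,r1: IF@2 ID@3 stall=0 (-) EX@4 MEM@5 WB@6
I2 sub r2 <- r3,r3: IF@3 ID@4 stall=1 (RAW on I0.r3 (WB@5)) EX@6 MEM@7 WB@8
I3 ld r2 <- r1: IF@4 ID@6 stall=0 (-) EX@7 MEM@8 WB@9
I4 add r3 <- r1,r3: IF@6 ID@7 stall=0 (-) EX@8 MEM@9 WB@10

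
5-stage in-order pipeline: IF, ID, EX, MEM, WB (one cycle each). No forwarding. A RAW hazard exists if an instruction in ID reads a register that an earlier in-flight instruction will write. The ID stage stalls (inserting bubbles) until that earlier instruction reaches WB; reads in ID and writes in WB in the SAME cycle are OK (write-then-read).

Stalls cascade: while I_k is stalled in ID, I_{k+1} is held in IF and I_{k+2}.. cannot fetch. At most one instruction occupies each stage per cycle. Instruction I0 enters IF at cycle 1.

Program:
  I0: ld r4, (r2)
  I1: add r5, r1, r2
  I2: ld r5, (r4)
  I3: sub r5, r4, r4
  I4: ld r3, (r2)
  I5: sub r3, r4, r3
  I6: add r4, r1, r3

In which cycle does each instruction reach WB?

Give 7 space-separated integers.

Answer: 5 6 8 9 10 13 16

Derivation:
I0 ld r4 <- r2: IF@1 ID@2 stall=0 (-) EX@3 MEM@4 WB@5
I1 add r5 <- r1,r2: IF@2 ID@3 stall=0 (-) EX@4 MEM@5 WB@6
I2 ld r5 <- r4: IF@3 ID@4 stall=1 (RAW on I0.r4 (WB@5)) EX@6 MEM@7 WB@8
I3 sub r5 <- r4,r4: IF@4 ID@6 stall=0 (-) EX@7 MEM@8 WB@9
I4 ld r3 <- r2: IF@6 ID@7 stall=0 (-) EX@8 MEM@9 WB@10
I5 sub r3 <- r4,r3: IF@7 ID@8 stall=2 (RAW on I4.r3 (WB@10)) EX@11 MEM@12 WB@13
I6 add r4 <- r1,r3: IF@8 ID@11 stall=2 (RAW on I5.r3 (WB@13)) EX@14 MEM@15 WB@16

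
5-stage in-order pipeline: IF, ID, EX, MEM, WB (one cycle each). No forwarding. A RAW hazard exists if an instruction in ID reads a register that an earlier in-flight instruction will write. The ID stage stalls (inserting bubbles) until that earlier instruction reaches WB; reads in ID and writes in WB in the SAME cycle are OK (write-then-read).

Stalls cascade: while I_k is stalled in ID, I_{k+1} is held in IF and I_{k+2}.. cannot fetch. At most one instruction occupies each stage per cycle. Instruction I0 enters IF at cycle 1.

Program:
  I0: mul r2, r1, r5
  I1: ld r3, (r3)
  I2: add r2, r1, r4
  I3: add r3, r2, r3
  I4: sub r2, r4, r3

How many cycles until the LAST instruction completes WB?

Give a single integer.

Answer: 13

Derivation:
I0 mul r2 <- r1,r5: IF@1 ID@2 stall=0 (-) EX@3 MEM@4 WB@5
I1 ld r3 <- r3: IF@2 ID@3 stall=0 (-) EX@4 MEM@5 WB@6
I2 add r2 <- r1,r4: IF@3 ID@4 stall=0 (-) EX@5 MEM@6 WB@7
I3 add r3 <- r2,r3: IF@4 ID@5 stall=2 (RAW on I2.r2 (WB@7)) EX@8 MEM@9 WB@10
I4 sub r2 <- r4,r3: IF@5 ID@8 stall=2 (RAW on I3.r3 (WB@10)) EX@11 MEM@12 WB@13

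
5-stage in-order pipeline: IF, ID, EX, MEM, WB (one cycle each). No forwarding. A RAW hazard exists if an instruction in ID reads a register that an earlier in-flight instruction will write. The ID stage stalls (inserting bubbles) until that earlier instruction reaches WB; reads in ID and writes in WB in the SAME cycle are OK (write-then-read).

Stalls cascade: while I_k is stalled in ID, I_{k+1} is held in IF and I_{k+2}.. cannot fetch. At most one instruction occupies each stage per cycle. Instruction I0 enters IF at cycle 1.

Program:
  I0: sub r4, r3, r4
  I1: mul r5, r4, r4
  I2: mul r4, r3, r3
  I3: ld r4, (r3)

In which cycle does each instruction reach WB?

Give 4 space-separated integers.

I0 sub r4 <- r3,r4: IF@1 ID@2 stall=0 (-) EX@3 MEM@4 WB@5
I1 mul r5 <- r4,r4: IF@2 ID@3 stall=2 (RAW on I0.r4 (WB@5)) EX@6 MEM@7 WB@8
I2 mul r4 <- r3,r3: IF@3 ID@6 stall=0 (-) EX@7 MEM@8 WB@9
I3 ld r4 <- r3: IF@6 ID@7 stall=0 (-) EX@8 MEM@9 WB@10

Answer: 5 8 9 10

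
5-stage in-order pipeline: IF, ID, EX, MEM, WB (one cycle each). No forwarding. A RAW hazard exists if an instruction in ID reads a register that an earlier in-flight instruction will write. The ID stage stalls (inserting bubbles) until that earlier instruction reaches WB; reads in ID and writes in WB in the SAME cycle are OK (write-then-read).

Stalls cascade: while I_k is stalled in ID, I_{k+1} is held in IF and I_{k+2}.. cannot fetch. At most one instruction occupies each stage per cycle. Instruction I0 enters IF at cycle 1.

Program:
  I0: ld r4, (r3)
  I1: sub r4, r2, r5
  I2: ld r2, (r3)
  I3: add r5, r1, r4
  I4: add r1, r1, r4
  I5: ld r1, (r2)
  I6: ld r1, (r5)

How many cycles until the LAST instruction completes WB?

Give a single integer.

Answer: 12

Derivation:
I0 ld r4 <- r3: IF@1 ID@2 stall=0 (-) EX@3 MEM@4 WB@5
I1 sub r4 <- r2,r5: IF@2 ID@3 stall=0 (-) EX@4 MEM@5 WB@6
I2 ld r2 <- r3: IF@3 ID@4 stall=0 (-) EX@5 MEM@6 WB@7
I3 add r5 <- r1,r4: IF@4 ID@5 stall=1 (RAW on I1.r4 (WB@6)) EX@7 MEM@8 WB@9
I4 add r1 <- r1,r4: IF@5 ID@7 stall=0 (-) EX@8 MEM@9 WB@10
I5 ld r1 <- r2: IF@7 ID@8 stall=0 (-) EX@9 MEM@10 WB@11
I6 ld r1 <- r5: IF@8 ID@9 stall=0 (-) EX@10 MEM@11 WB@12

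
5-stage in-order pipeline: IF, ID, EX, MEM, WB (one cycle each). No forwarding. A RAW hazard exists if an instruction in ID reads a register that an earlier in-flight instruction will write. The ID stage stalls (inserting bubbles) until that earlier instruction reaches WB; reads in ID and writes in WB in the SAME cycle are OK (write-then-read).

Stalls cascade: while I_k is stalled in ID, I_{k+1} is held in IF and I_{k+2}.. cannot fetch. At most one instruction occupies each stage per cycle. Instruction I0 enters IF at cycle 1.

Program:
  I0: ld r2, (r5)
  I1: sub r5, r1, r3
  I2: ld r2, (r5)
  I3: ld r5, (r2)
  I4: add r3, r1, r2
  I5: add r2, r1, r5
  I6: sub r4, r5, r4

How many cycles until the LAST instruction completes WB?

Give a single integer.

Answer: 16

Derivation:
I0 ld r2 <- r5: IF@1 ID@2 stall=0 (-) EX@3 MEM@4 WB@5
I1 sub r5 <- r1,r3: IF@2 ID@3 stall=0 (-) EX@4 MEM@5 WB@6
I2 ld r2 <- r5: IF@3 ID@4 stall=2 (RAW on I1.r5 (WB@6)) EX@7 MEM@8 WB@9
I3 ld r5 <- r2: IF@4 ID@7 stall=2 (RAW on I2.r2 (WB@9)) EX@10 MEM@11 WB@12
I4 add r3 <- r1,r2: IF@7 ID@10 stall=0 (-) EX@11 MEM@12 WB@13
I5 add r2 <- r1,r5: IF@10 ID@11 stall=1 (RAW on I3.r5 (WB@12)) EX@13 MEM@14 WB@15
I6 sub r4 <- r5,r4: IF@11 ID@13 stall=0 (-) EX@14 MEM@15 WB@16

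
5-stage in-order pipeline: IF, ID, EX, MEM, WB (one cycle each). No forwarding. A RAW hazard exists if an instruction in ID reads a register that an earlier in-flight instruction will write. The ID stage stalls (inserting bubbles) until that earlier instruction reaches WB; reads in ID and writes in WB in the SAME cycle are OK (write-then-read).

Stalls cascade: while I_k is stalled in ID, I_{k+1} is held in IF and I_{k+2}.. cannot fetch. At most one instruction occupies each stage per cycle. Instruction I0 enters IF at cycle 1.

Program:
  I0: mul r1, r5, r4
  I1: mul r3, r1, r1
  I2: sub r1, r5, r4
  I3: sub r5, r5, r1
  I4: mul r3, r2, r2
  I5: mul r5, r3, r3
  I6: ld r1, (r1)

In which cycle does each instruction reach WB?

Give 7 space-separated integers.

I0 mul r1 <- r5,r4: IF@1 ID@2 stall=0 (-) EX@3 MEM@4 WB@5
I1 mul r3 <- r1,r1: IF@2 ID@3 stall=2 (RAW on I0.r1 (WB@5)) EX@6 MEM@7 WB@8
I2 sub r1 <- r5,r4: IF@3 ID@6 stall=0 (-) EX@7 MEM@8 WB@9
I3 sub r5 <- r5,r1: IF@6 ID@7 stall=2 (RAW on I2.r1 (WB@9)) EX@10 MEM@11 WB@12
I4 mul r3 <- r2,r2: IF@7 ID@10 stall=0 (-) EX@11 MEM@12 WB@13
I5 mul r5 <- r3,r3: IF@10 ID@11 stall=2 (RAW on I4.r3 (WB@13)) EX@14 MEM@15 WB@16
I6 ld r1 <- r1: IF@11 ID@14 stall=0 (-) EX@15 MEM@16 WB@17

Answer: 5 8 9 12 13 16 17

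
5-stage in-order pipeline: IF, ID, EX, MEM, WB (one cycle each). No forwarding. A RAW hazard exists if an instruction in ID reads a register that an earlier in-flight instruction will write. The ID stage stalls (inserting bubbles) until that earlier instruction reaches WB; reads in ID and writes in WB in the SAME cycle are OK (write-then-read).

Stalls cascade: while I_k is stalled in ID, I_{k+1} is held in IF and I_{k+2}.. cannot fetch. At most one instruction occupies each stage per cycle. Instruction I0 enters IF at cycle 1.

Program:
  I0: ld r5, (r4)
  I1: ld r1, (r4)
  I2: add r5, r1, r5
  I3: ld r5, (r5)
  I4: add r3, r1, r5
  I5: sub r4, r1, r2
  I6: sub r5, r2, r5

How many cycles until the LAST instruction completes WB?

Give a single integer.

I0 ld r5 <- r4: IF@1 ID@2 stall=0 (-) EX@3 MEM@4 WB@5
I1 ld r1 <- r4: IF@2 ID@3 stall=0 (-) EX@4 MEM@5 WB@6
I2 add r5 <- r1,r5: IF@3 ID@4 stall=2 (RAW on I1.r1 (WB@6)) EX@7 MEM@8 WB@9
I3 ld r5 <- r5: IF@4 ID@7 stall=2 (RAW on I2.r5 (WB@9)) EX@10 MEM@11 WB@12
I4 add r3 <- r1,r5: IF@7 ID@10 stall=2 (RAW on I3.r5 (WB@12)) EX@13 MEM@14 WB@15
I5 sub r4 <- r1,r2: IF@10 ID@13 stall=0 (-) EX@14 MEM@15 WB@16
I6 sub r5 <- r2,r5: IF@13 ID@14 stall=0 (-) EX@15 MEM@16 WB@17

Answer: 17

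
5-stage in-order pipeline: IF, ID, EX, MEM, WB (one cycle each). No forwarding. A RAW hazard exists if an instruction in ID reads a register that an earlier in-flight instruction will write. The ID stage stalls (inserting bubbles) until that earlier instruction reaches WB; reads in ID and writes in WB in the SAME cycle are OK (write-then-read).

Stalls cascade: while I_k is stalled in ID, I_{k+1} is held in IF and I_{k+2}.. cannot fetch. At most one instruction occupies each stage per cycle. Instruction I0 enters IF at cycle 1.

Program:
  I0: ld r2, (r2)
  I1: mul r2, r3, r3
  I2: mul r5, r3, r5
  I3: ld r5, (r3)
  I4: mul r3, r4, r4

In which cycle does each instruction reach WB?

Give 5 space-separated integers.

Answer: 5 6 7 8 9

Derivation:
I0 ld r2 <- r2: IF@1 ID@2 stall=0 (-) EX@3 MEM@4 WB@5
I1 mul r2 <- r3,r3: IF@2 ID@3 stall=0 (-) EX@4 MEM@5 WB@6
I2 mul r5 <- r3,r5: IF@3 ID@4 stall=0 (-) EX@5 MEM@6 WB@7
I3 ld r5 <- r3: IF@4 ID@5 stall=0 (-) EX@6 MEM@7 WB@8
I4 mul r3 <- r4,r4: IF@5 ID@6 stall=0 (-) EX@7 MEM@8 WB@9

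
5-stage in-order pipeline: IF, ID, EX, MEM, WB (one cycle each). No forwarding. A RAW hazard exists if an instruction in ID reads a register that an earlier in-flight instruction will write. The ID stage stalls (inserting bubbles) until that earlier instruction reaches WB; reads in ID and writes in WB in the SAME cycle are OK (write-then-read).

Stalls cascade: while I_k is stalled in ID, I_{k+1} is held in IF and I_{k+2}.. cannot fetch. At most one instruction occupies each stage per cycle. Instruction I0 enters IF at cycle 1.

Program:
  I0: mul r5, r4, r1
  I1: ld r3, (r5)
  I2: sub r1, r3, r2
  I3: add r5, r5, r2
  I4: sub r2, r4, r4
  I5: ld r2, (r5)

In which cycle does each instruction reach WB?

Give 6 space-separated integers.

I0 mul r5 <- r4,r1: IF@1 ID@2 stall=0 (-) EX@3 MEM@4 WB@5
I1 ld r3 <- r5: IF@2 ID@3 stall=2 (RAW on I0.r5 (WB@5)) EX@6 MEM@7 WB@8
I2 sub r1 <- r3,r2: IF@3 ID@6 stall=2 (RAW on I1.r3 (WB@8)) EX@9 MEM@10 WB@11
I3 add r5 <- r5,r2: IF@6 ID@9 stall=0 (-) EX@10 MEM@11 WB@12
I4 sub r2 <- r4,r4: IF@9 ID@10 stall=0 (-) EX@11 MEM@12 WB@13
I5 ld r2 <- r5: IF@10 ID@11 stall=1 (RAW on I3.r5 (WB@12)) EX@13 MEM@14 WB@15

Answer: 5 8 11 12 13 15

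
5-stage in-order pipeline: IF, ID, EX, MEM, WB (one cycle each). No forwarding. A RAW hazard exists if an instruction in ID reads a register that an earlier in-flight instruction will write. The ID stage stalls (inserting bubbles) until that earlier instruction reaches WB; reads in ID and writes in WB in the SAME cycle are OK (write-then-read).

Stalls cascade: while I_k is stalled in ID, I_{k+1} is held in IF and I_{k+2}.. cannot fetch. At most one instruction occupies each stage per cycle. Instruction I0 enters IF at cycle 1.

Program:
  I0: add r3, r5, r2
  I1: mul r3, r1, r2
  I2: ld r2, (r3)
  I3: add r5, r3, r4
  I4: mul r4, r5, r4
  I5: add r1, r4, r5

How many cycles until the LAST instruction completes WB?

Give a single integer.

Answer: 16

Derivation:
I0 add r3 <- r5,r2: IF@1 ID@2 stall=0 (-) EX@3 MEM@4 WB@5
I1 mul r3 <- r1,r2: IF@2 ID@3 stall=0 (-) EX@4 MEM@5 WB@6
I2 ld r2 <- r3: IF@3 ID@4 stall=2 (RAW on I1.r3 (WB@6)) EX@7 MEM@8 WB@9
I3 add r5 <- r3,r4: IF@4 ID@7 stall=0 (-) EX@8 MEM@9 WB@10
I4 mul r4 <- r5,r4: IF@7 ID@8 stall=2 (RAW on I3.r5 (WB@10)) EX@11 MEM@12 WB@13
I5 add r1 <- r4,r5: IF@8 ID@11 stall=2 (RAW on I4.r4 (WB@13)) EX@14 MEM@15 WB@16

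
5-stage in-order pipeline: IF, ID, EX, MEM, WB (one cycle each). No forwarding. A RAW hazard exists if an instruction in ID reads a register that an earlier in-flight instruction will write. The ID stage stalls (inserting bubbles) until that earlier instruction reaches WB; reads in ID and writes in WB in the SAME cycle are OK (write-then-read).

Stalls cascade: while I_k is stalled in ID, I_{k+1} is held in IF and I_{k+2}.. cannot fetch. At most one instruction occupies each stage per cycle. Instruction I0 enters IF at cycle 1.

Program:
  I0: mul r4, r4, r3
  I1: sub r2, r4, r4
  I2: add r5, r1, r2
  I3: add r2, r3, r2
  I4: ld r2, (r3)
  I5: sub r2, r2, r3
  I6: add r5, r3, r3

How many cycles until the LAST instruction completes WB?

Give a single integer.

Answer: 17

Derivation:
I0 mul r4 <- r4,r3: IF@1 ID@2 stall=0 (-) EX@3 MEM@4 WB@5
I1 sub r2 <- r4,r4: IF@2 ID@3 stall=2 (RAW on I0.r4 (WB@5)) EX@6 MEM@7 WB@8
I2 add r5 <- r1,r2: IF@3 ID@6 stall=2 (RAW on I1.r2 (WB@8)) EX@9 MEM@10 WB@11
I3 add r2 <- r3,r2: IF@6 ID@9 stall=0 (-) EX@10 MEM@11 WB@12
I4 ld r2 <- r3: IF@9 ID@10 stall=0 (-) EX@11 MEM@12 WB@13
I5 sub r2 <- r2,r3: IF@10 ID@11 stall=2 (RAW on I4.r2 (WB@13)) EX@14 MEM@15 WB@16
I6 add r5 <- r3,r3: IF@11 ID@14 stall=0 (-) EX@15 MEM@16 WB@17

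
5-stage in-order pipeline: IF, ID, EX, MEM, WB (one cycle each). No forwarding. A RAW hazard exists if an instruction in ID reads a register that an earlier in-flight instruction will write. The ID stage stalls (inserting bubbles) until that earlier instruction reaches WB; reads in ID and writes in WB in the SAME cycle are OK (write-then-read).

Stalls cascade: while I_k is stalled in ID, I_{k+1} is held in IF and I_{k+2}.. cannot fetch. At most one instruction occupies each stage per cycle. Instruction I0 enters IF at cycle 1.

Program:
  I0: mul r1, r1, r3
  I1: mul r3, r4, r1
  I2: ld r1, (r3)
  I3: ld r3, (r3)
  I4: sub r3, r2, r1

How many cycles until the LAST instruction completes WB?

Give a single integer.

I0 mul r1 <- r1,r3: IF@1 ID@2 stall=0 (-) EX@3 MEM@4 WB@5
I1 mul r3 <- r4,r1: IF@2 ID@3 stall=2 (RAW on I0.r1 (WB@5)) EX@6 MEM@7 WB@8
I2 ld r1 <- r3: IF@3 ID@6 stall=2 (RAW on I1.r3 (WB@8)) EX@9 MEM@10 WB@11
I3 ld r3 <- r3: IF@6 ID@9 stall=0 (-) EX@10 MEM@11 WB@12
I4 sub r3 <- r2,r1: IF@9 ID@10 stall=1 (RAW on I2.r1 (WB@11)) EX@12 MEM@13 WB@14

Answer: 14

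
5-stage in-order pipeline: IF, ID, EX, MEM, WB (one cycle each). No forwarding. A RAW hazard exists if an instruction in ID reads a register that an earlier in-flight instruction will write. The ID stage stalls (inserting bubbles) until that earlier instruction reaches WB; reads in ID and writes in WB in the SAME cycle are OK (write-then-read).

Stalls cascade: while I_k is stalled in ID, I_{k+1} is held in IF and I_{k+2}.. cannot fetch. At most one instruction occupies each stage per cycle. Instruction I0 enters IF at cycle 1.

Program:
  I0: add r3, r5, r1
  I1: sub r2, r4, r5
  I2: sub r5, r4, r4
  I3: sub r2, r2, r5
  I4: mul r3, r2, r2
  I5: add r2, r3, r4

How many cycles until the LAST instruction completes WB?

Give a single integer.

I0 add r3 <- r5,r1: IF@1 ID@2 stall=0 (-) EX@3 MEM@4 WB@5
I1 sub r2 <- r4,r5: IF@2 ID@3 stall=0 (-) EX@4 MEM@5 WB@6
I2 sub r5 <- r4,r4: IF@3 ID@4 stall=0 (-) EX@5 MEM@6 WB@7
I3 sub r2 <- r2,r5: IF@4 ID@5 stall=2 (RAW on I2.r5 (WB@7)) EX@8 MEM@9 WB@10
I4 mul r3 <- r2,r2: IF@5 ID@8 stall=2 (RAW on I3.r2 (WB@10)) EX@11 MEM@12 WB@13
I5 add r2 <- r3,r4: IF@8 ID@11 stall=2 (RAW on I4.r3 (WB@13)) EX@14 MEM@15 WB@16

Answer: 16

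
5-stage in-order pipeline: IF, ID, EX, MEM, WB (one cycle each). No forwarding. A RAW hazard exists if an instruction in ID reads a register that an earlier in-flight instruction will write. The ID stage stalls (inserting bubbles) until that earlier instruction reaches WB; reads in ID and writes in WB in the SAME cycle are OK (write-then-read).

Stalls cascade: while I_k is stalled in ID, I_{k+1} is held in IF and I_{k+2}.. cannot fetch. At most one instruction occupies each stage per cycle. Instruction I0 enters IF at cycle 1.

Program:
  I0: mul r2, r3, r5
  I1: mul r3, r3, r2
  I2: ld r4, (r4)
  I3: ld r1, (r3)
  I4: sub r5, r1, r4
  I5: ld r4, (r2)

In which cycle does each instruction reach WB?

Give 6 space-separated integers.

Answer: 5 8 9 11 14 15

Derivation:
I0 mul r2 <- r3,r5: IF@1 ID@2 stall=0 (-) EX@3 MEM@4 WB@5
I1 mul r3 <- r3,r2: IF@2 ID@3 stall=2 (RAW on I0.r2 (WB@5)) EX@6 MEM@7 WB@8
I2 ld r4 <- r4: IF@3 ID@6 stall=0 (-) EX@7 MEM@8 WB@9
I3 ld r1 <- r3: IF@6 ID@7 stall=1 (RAW on I1.r3 (WB@8)) EX@9 MEM@10 WB@11
I4 sub r5 <- r1,r4: IF@7 ID@9 stall=2 (RAW on I3.r1 (WB@11)) EX@12 MEM@13 WB@14
I5 ld r4 <- r2: IF@9 ID@12 stall=0 (-) EX@13 MEM@14 WB@15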